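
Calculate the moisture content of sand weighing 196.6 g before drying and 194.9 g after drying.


Formula: MC = (W_wet - W_dry) / W_wet * 100
Water mass = 196.6 - 194.9 = 1.7 g
MC = 1.7 / 196.6 * 100 = 0.8647%


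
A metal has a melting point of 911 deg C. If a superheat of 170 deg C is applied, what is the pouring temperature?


Formula: T_pour = T_melt + Superheat
T_pour = 911 + 170 = 1081 deg C

1081 deg C


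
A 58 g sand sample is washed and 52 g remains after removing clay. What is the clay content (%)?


Formula: Clay% = (W_total - W_washed) / W_total * 100
Clay mass = 58 - 52 = 6 g
Clay% = 6 / 58 * 100 = 10.3448%


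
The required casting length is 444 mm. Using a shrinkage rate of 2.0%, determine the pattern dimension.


Formula: L_pattern = L_casting * (1 + shrinkage_rate/100)
Shrinkage factor = 1 + 2.0/100 = 1.02
L_pattern = 444 mm * 1.02 = 452.8800 mm

Final answer: 452.8800 mm


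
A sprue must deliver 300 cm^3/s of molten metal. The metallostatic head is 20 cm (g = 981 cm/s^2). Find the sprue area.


Formula: v = sqrt(2*g*h), A = Q/v
Velocity: v = sqrt(2 * 981 * 20) = sqrt(39240) = 198.0909 cm/s
Sprue area: A = Q / v = 300 / 198.0909 = 1.5145 cm^2

Final answer: 1.5145 cm^2


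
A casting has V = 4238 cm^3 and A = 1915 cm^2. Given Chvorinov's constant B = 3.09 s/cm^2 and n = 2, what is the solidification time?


Formula: t_s = B * (V/A)^n  (Chvorinov's rule, n=2)
Modulus M = V/A = 4238/1915 = 2.213055 cm
M^2 = 2.213055^2 = 4.897612 cm^2
t_s = 3.09 * 4.897612 = 15.1336 s

Final answer: 15.1336 s


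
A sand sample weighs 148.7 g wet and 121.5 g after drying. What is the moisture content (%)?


Formula: MC = (W_wet - W_dry) / W_wet * 100
Water mass = 148.7 - 121.5 = 27.2 g
MC = 27.2 / 148.7 * 100 = 18.2919%


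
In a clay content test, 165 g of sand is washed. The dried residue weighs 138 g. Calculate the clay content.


Formula: Clay% = (W_total - W_washed) / W_total * 100
Clay mass = 165 - 138 = 27 g
Clay% = 27 / 165 * 100 = 16.3636%

16.3636%


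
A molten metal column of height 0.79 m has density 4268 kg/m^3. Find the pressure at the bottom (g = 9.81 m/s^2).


Formula: P = rho * g * h
rho * g = 4268 * 9.81 = 41869.08 N/m^3
P = 41869.08 * 0.79 = 33076.5732 Pa

Final answer: 33076.5732 Pa


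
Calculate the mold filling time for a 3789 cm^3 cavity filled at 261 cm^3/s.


Formula: t_fill = V_mold / Q_flow
t = 3789 cm^3 / 261 cm^3/s = 14.5172 s

14.5172 s


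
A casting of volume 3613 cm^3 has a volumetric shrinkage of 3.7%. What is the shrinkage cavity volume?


Formula: V_shrink = V_casting * shrinkage_pct / 100
V_shrink = 3613 cm^3 * 3.7 / 100 = 133.6810 cm^3

Final answer: 133.6810 cm^3


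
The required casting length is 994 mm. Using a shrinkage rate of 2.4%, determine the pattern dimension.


Formula: L_pattern = L_casting * (1 + shrinkage_rate/100)
Shrinkage factor = 1 + 2.4/100 = 1.024
L_pattern = 994 mm * 1.024 = 1017.8560 mm


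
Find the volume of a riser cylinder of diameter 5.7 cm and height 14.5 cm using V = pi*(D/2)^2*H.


Formula: V = pi * (D/2)^2 * H  (cylinder volume)
Radius = D/2 = 5.7/2 = 2.85 cm
V = pi * 2.85^2 * 14.5 = 370.0050 cm^3

370.0050 cm^3


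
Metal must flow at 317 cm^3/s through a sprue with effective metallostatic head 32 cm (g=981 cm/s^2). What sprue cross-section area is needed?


Formula: v = sqrt(2*g*h), A = Q/v
Velocity: v = sqrt(2 * 981 * 32) = sqrt(62784) = 250.5674 cm/s
Sprue area: A = Q / v = 317 / 250.5674 = 1.2651 cm^2

Answer: 1.2651 cm^2


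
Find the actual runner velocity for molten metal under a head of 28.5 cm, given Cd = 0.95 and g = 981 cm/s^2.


Formula: v = Cd * sqrt(2 * g * h)  (Torricelli with discharge coefficient)
2*g*h = 2 * 981 * 28.5 = 55917.0 cm^2/s^2
sqrt(55917.0) = 236.46776 cm/s
v = 0.95 * 236.46776 = 224.6444 cm/s

Answer: 224.6444 cm/s


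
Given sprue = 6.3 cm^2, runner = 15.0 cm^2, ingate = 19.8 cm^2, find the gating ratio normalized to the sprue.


Sprue:Runner:Ingate = 1 : 15.0/6.3 : 19.8/6.3 = 1:2.38:3.14

1:2.38:3.14


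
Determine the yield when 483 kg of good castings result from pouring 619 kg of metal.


Formula: Casting Yield = (W_good / W_total) * 100
Yield = (483 kg / 619 kg) * 100 = 78.0291%

78.0291%


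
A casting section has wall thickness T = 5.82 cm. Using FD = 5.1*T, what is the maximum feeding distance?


Formula: FD = 5.1 * T  (riser feeding-distance rule)
FD = 5.1 * 5.82 cm = 29.6820 cm

Final answer: 29.6820 cm


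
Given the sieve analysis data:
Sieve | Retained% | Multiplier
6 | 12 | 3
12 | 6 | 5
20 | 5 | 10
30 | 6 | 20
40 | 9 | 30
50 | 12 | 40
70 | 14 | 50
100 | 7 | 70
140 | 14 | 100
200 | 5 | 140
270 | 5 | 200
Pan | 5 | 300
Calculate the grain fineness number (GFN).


Formula: GFN = sum(pct * multiplier) / sum(pct)
sum(pct * multiplier) = 6776
sum(pct) = 100
GFN = 6776 / 100 = 67.76


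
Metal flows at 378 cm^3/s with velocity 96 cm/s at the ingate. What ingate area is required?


Formula: A_ingate = Q / v  (continuity equation)
A = 378 cm^3/s / 96 cm/s = 3.9375 cm^2

3.9375 cm^2


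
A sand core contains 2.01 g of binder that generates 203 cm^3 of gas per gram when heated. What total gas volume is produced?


Formula: V_gas = W_binder * gas_evolution_rate
V = 2.01 g * 203 cm^3/g = 408.0300 cm^3

408.0300 cm^3


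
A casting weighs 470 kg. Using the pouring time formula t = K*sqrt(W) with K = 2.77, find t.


Formula: t = K * sqrt(W)
sqrt(W) = sqrt(470) = 21.67948
t = 2.77 * 21.67948 = 60.0522 s

Answer: 60.0522 s


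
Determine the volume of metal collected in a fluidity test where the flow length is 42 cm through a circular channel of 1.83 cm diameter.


Formula: V = pi * (d/2)^2 * L  (cylinder volume)
Radius = 1.83/2 = 0.915 cm
V = pi * 0.915^2 * 42 = 110.4692 cm^3

Final answer: 110.4692 cm^3


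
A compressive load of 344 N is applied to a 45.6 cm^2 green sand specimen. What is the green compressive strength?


Formula: Compressive Strength = Force / Area
Strength = 344 N / 45.6 cm^2 = 7.5439 N/cm^2

7.5439 N/cm^2


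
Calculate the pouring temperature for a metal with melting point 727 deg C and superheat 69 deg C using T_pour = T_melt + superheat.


Formula: T_pour = T_melt + Superheat
T_pour = 727 + 69 = 796 deg C

Answer: 796 deg C


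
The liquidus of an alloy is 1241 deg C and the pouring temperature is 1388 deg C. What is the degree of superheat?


Formula: Superheat = T_pour - T_melt
Superheat = 1388 - 1241 = 147 deg C

Answer: 147 deg C


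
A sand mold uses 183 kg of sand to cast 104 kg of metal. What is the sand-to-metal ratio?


Formula: Sand-to-Metal Ratio = W_sand / W_metal
Ratio = 183 kg / 104 kg = 1.7596

1.7596


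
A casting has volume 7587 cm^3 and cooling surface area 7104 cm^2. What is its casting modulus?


Formula: Casting Modulus M = V / A
M = 7587 cm^3 / 7104 cm^2 = 1.0680 cm


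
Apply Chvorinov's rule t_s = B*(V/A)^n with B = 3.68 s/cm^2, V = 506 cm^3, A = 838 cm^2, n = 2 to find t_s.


Formula: t_s = B * (V/A)^n  (Chvorinov's rule, n=2)
Modulus M = V/A = 506/838 = 0.603819 cm
M^2 = 0.603819^2 = 0.364597 cm^2
t_s = 3.68 * 0.364597 = 1.3417 s

1.3417 s


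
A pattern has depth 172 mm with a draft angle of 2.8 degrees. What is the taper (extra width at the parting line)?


Formula: taper = depth * tan(draft_angle)
tan(2.8 deg) = 0.0489082
taper = 172 mm * 0.0489082 = 8.4122 mm

Final answer: 8.4122 mm


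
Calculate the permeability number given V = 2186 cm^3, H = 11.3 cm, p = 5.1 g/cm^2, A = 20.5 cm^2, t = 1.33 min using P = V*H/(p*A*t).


Formula: Permeability Number P = (V * H) / (p * A * t)
Numerator: V * H = 2186 * 11.3 = 24701.8
Denominator: p * A * t = 5.1 * 20.5 * 1.33 = 139.0515
P = 24701.8 / 139.0515 = 177.6450

Final answer: 177.6450


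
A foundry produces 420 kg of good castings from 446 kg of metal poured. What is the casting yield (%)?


Formula: Casting Yield = (W_good / W_total) * 100
Yield = (420 kg / 446 kg) * 100 = 94.1704%

94.1704%


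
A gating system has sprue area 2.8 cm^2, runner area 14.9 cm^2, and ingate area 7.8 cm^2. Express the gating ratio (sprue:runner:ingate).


Sprue:Runner:Ingate = 1 : 14.9/2.8 : 7.8/2.8 = 1:5.32:2.79

1:5.32:2.79


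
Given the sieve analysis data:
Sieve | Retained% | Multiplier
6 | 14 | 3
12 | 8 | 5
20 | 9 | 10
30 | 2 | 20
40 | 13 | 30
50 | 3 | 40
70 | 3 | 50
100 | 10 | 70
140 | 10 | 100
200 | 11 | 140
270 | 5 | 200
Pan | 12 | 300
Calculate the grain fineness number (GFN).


Formula: GFN = sum(pct * multiplier) / sum(pct)
sum(pct * multiplier) = 8712
sum(pct) = 100
GFN = 8712 / 100 = 87.12

Final answer: 87.12


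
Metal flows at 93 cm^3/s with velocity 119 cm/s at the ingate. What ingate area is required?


Formula: A_ingate = Q / v  (continuity equation)
A = 93 cm^3/s / 119 cm/s = 0.7815 cm^2

0.7815 cm^2


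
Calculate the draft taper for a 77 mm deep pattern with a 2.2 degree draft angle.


Formula: taper = depth * tan(draft_angle)
tan(2.2 deg) = 0.0384161
taper = 77 mm * 0.0384161 = 2.9580 mm


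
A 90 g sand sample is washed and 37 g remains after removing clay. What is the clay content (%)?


Formula: Clay% = (W_total - W_washed) / W_total * 100
Clay mass = 90 - 37 = 53 g
Clay% = 53 / 90 * 100 = 58.8889%


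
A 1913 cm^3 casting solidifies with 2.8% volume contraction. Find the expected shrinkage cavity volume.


Formula: V_shrink = V_casting * shrinkage_pct / 100
V_shrink = 1913 cm^3 * 2.8 / 100 = 53.5640 cm^3

Answer: 53.5640 cm^3


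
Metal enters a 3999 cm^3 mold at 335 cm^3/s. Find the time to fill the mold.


Formula: t_fill = V_mold / Q_flow
t = 3999 cm^3 / 335 cm^3/s = 11.9373 s

Final answer: 11.9373 s


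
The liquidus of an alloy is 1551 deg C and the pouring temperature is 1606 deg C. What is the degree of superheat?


Formula: Superheat = T_pour - T_melt
Superheat = 1606 - 1551 = 55 deg C

Answer: 55 deg C


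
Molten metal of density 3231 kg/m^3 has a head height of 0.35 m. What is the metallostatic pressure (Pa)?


Formula: P = rho * g * h
rho * g = 3231 * 9.81 = 31696.11 N/m^3
P = 31696.11 * 0.35 = 11093.6385 Pa

Answer: 11093.6385 Pa


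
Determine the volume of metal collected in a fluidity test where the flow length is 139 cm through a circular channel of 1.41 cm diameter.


Formula: V = pi * (d/2)^2 * L  (cylinder volume)
Radius = 1.41/2 = 0.705 cm
V = pi * 0.705^2 * 139 = 217.0416 cm^3

Answer: 217.0416 cm^3


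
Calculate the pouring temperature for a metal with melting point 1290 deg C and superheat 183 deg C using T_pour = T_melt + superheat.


Formula: T_pour = T_melt + Superheat
T_pour = 1290 + 183 = 1473 deg C

Final answer: 1473 deg C


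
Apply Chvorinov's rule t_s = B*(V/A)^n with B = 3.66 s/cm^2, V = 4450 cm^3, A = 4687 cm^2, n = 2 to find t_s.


Formula: t_s = B * (V/A)^n  (Chvorinov's rule, n=2)
Modulus M = V/A = 4450/4687 = 0.949435 cm
M^2 = 0.949435^2 = 0.901427 cm^2
t_s = 3.66 * 0.901427 = 3.2992 s

Final answer: 3.2992 s


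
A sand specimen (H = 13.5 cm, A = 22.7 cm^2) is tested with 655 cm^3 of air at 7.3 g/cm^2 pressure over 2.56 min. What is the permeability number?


Formula: Permeability Number P = (V * H) / (p * A * t)
Numerator: V * H = 655 * 13.5 = 8842.5
Denominator: p * A * t = 7.3 * 22.7 * 2.56 = 424.2176
P = 8842.5 / 424.2176 = 20.8443

20.8443


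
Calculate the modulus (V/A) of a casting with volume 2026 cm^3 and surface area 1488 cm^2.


Formula: Casting Modulus M = V / A
M = 2026 cm^3 / 1488 cm^2 = 1.3616 cm

Answer: 1.3616 cm


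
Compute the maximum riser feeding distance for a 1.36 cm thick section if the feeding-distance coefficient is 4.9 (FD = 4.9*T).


Formula: FD = 4.9 * T  (riser feeding-distance rule)
FD = 4.9 * 1.36 cm = 6.6640 cm


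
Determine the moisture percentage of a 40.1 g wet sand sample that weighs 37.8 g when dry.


Formula: MC = (W_wet - W_dry) / W_wet * 100
Water mass = 40.1 - 37.8 = 2.3 g
MC = 2.3 / 40.1 * 100 = 5.7357%

Final answer: 5.7357%


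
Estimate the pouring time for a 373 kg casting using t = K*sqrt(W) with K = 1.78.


Formula: t = K * sqrt(W)
sqrt(W) = sqrt(373) = 19.31321
t = 1.78 * 19.31321 = 34.3775 s

Final answer: 34.3775 s


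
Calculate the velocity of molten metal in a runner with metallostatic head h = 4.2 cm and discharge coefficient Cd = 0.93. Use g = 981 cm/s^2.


Formula: v = Cd * sqrt(2 * g * h)  (Torricelli with discharge coefficient)
2*g*h = 2 * 981 * 4.2 = 8240.4 cm^2/s^2
sqrt(8240.4) = 90.77665 cm/s
v = 0.93 * 90.77665 = 84.4223 cm/s

84.4223 cm/s


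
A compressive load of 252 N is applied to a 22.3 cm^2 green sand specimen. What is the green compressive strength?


Formula: Compressive Strength = Force / Area
Strength = 252 N / 22.3 cm^2 = 11.3004 N/cm^2


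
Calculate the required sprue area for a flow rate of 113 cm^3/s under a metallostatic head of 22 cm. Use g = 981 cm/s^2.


Formula: v = sqrt(2*g*h), A = Q/v
Velocity: v = sqrt(2 * 981 * 22) = sqrt(43164) = 207.7595 cm/s
Sprue area: A = Q / v = 113 / 207.7595 = 0.5439 cm^2


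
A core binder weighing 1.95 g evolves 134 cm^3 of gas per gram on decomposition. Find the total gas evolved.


Formula: V_gas = W_binder * gas_evolution_rate
V = 1.95 g * 134 cm^3/g = 261.3000 cm^3

Final answer: 261.3000 cm^3


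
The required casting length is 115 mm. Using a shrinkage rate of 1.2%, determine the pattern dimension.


Formula: L_pattern = L_casting * (1 + shrinkage_rate/100)
Shrinkage factor = 1 + 1.2/100 = 1.012
L_pattern = 115 mm * 1.012 = 116.3800 mm

Final answer: 116.3800 mm


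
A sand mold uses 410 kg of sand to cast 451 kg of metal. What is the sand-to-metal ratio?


Formula: Sand-to-Metal Ratio = W_sand / W_metal
Ratio = 410 kg / 451 kg = 0.9091


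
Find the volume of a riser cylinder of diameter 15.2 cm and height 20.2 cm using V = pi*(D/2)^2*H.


Formula: V = pi * (D/2)^2 * H  (cylinder volume)
Radius = D/2 = 15.2/2 = 7.6 cm
V = pi * 7.6^2 * 20.2 = 3665.4595 cm^3


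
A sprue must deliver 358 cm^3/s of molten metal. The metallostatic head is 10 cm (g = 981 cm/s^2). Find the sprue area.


Formula: v = sqrt(2*g*h), A = Q/v
Velocity: v = sqrt(2 * 981 * 10) = sqrt(19620) = 140.0714 cm/s
Sprue area: A = Q / v = 358 / 140.0714 = 2.5558 cm^2

Final answer: 2.5558 cm^2


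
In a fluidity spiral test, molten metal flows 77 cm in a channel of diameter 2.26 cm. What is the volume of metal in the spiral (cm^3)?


Formula: V = pi * (d/2)^2 * L  (cylinder volume)
Radius = 2.26/2 = 1.13 cm
V = pi * 1.13^2 * 77 = 308.8855 cm^3

Answer: 308.8855 cm^3


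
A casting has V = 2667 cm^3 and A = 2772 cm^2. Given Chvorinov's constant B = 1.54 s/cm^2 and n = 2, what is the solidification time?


Formula: t_s = B * (V/A)^n  (Chvorinov's rule, n=2)
Modulus M = V/A = 2667/2772 = 0.962121 cm
M^2 = 0.962121^2 = 0.925677 cm^2
t_s = 1.54 * 0.925677 = 1.4255 s

1.4255 s


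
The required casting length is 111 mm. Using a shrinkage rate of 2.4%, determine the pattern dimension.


Formula: L_pattern = L_casting * (1 + shrinkage_rate/100)
Shrinkage factor = 1 + 2.4/100 = 1.024
L_pattern = 111 mm * 1.024 = 113.6640 mm

Final answer: 113.6640 mm


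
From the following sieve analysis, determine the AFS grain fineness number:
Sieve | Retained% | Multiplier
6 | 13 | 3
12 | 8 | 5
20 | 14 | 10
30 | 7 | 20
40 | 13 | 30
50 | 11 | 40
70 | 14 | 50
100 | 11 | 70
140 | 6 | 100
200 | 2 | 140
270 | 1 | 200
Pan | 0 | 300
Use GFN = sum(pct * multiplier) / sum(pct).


Formula: GFN = sum(pct * multiplier) / sum(pct)
sum(pct * multiplier) = 3739
sum(pct) = 100
GFN = 3739 / 100 = 37.39


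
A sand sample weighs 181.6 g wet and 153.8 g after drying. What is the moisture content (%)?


Formula: MC = (W_wet - W_dry) / W_wet * 100
Water mass = 181.6 - 153.8 = 27.8 g
MC = 27.8 / 181.6 * 100 = 15.3084%

Final answer: 15.3084%


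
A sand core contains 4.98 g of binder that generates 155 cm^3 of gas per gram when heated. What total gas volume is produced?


Formula: V_gas = W_binder * gas_evolution_rate
V = 4.98 g * 155 cm^3/g = 771.9000 cm^3

771.9000 cm^3


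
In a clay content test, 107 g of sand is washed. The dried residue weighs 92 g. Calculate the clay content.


Formula: Clay% = (W_total - W_washed) / W_total * 100
Clay mass = 107 - 92 = 15 g
Clay% = 15 / 107 * 100 = 14.0187%


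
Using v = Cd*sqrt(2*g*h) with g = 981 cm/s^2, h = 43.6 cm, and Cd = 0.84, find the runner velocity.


Formula: v = Cd * sqrt(2 * g * h)  (Torricelli with discharge coefficient)
2*g*h = 2 * 981 * 43.6 = 85543.2 cm^2/s^2
sqrt(85543.2) = 292.47769 cm/s
v = 0.84 * 292.47769 = 245.6813 cm/s

Final answer: 245.6813 cm/s


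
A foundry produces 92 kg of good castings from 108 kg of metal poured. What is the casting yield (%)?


Formula: Casting Yield = (W_good / W_total) * 100
Yield = (92 kg / 108 kg) * 100 = 85.1852%

Answer: 85.1852%


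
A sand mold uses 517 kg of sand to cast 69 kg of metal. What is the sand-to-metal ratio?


Formula: Sand-to-Metal Ratio = W_sand / W_metal
Ratio = 517 kg / 69 kg = 7.4928

7.4928


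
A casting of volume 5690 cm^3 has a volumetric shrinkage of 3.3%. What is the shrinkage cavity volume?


Formula: V_shrink = V_casting * shrinkage_pct / 100
V_shrink = 5690 cm^3 * 3.3 / 100 = 187.7700 cm^3

187.7700 cm^3


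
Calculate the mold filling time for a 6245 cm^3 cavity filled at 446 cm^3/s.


Formula: t_fill = V_mold / Q_flow
t = 6245 cm^3 / 446 cm^3/s = 14.0022 s

14.0022 s


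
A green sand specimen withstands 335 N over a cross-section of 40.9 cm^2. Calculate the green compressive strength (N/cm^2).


Formula: Compressive Strength = Force / Area
Strength = 335 N / 40.9 cm^2 = 8.1907 N/cm^2

Answer: 8.1907 N/cm^2


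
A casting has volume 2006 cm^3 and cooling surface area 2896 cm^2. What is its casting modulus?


Formula: Casting Modulus M = V / A
M = 2006 cm^3 / 2896 cm^2 = 0.6927 cm


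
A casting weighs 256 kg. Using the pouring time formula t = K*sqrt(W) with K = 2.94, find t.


Formula: t = K * sqrt(W)
sqrt(W) = sqrt(256) = 16.00000
t = 2.94 * 16.00000 = 47.0400 s

Final answer: 47.0400 s


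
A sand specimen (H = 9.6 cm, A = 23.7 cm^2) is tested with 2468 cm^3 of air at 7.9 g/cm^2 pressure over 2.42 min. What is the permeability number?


Formula: Permeability Number P = (V * H) / (p * A * t)
Numerator: V * H = 2468 * 9.6 = 23692.8
Denominator: p * A * t = 7.9 * 23.7 * 2.42 = 453.0966
P = 23692.8 / 453.0966 = 52.2908

Answer: 52.2908


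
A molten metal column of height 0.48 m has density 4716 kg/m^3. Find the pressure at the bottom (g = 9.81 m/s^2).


Formula: P = rho * g * h
rho * g = 4716 * 9.81 = 46263.96 N/m^3
P = 46263.96 * 0.48 = 22206.7008 Pa

Answer: 22206.7008 Pa


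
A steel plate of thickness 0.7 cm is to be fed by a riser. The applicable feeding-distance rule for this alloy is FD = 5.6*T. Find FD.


Formula: FD = 5.6 * T  (riser feeding-distance rule)
FD = 5.6 * 0.7 cm = 3.9200 cm

Final answer: 3.9200 cm


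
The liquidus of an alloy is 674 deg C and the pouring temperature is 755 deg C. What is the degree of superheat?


Formula: Superheat = T_pour - T_melt
Superheat = 755 - 674 = 81 deg C

Answer: 81 deg C


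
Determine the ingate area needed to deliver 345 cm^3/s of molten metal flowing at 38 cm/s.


Formula: A_ingate = Q / v  (continuity equation)
A = 345 cm^3/s / 38 cm/s = 9.0789 cm^2

Answer: 9.0789 cm^2


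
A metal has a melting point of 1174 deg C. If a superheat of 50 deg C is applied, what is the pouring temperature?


Formula: T_pour = T_melt + Superheat
T_pour = 1174 + 50 = 1224 deg C


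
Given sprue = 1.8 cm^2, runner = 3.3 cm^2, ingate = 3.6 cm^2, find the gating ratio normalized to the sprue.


Sprue:Runner:Ingate = 1 : 3.3/1.8 : 3.6/1.8 = 1:1.83:2.00

Answer: 1:1.83:2.00


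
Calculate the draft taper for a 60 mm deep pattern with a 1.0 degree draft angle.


Formula: taper = depth * tan(draft_angle)
tan(1.0 deg) = 0.0174551
taper = 60 mm * 0.0174551 = 1.0473 mm

Final answer: 1.0473 mm


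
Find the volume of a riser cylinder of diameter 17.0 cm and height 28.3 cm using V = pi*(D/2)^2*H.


Formula: V = pi * (D/2)^2 * H  (cylinder volume)
Radius = D/2 = 17.0/2 = 8.5 cm
V = pi * 8.5^2 * 28.3 = 6423.5360 cm^3

Final answer: 6423.5360 cm^3


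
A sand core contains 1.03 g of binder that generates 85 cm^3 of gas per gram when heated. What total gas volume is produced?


Formula: V_gas = W_binder * gas_evolution_rate
V = 1.03 g * 85 cm^3/g = 87.5500 cm^3

87.5500 cm^3


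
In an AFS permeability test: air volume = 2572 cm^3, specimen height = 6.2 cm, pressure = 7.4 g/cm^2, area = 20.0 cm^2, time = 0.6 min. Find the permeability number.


Formula: Permeability Number P = (V * H) / (p * A * t)
Numerator: V * H = 2572 * 6.2 = 15946.4
Denominator: p * A * t = 7.4 * 20.0 * 0.6 = 88.8
P = 15946.4 / 88.8 = 179.5766


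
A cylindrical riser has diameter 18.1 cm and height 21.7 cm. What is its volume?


Formula: V = pi * (D/2)^2 * H  (cylinder volume)
Radius = D/2 = 18.1/2 = 9.05 cm
V = pi * 9.05^2 * 21.7 = 5583.5031 cm^3

5583.5031 cm^3


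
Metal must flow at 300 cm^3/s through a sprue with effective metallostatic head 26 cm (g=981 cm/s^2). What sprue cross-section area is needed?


Formula: v = sqrt(2*g*h), A = Q/v
Velocity: v = sqrt(2 * 981 * 26) = sqrt(51012) = 225.8584 cm/s
Sprue area: A = Q / v = 300 / 225.8584 = 1.3283 cm^2

Answer: 1.3283 cm^2


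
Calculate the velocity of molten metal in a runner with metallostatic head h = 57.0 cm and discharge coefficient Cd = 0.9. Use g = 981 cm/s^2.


Formula: v = Cd * sqrt(2 * g * h)  (Torricelli with discharge coefficient)
2*g*h = 2 * 981 * 57.0 = 111834.0 cm^2/s^2
sqrt(111834.0) = 334.41591 cm/s
v = 0.9 * 334.41591 = 300.9743 cm/s


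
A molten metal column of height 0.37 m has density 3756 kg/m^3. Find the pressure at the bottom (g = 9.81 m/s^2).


Formula: P = rho * g * h
rho * g = 3756 * 9.81 = 36846.36 N/m^3
P = 36846.36 * 0.37 = 13633.1532 Pa

Final answer: 13633.1532 Pa


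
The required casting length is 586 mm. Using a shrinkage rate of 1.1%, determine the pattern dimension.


Formula: L_pattern = L_casting * (1 + shrinkage_rate/100)
Shrinkage factor = 1 + 1.1/100 = 1.011
L_pattern = 586 mm * 1.011 = 592.4460 mm

592.4460 mm


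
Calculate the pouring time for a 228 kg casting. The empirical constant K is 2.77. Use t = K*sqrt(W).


Formula: t = K * sqrt(W)
sqrt(W) = sqrt(228) = 15.09967
t = 2.77 * 15.09967 = 41.8261 s

Answer: 41.8261 s


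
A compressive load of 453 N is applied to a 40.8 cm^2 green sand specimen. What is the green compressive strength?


Formula: Compressive Strength = Force / Area
Strength = 453 N / 40.8 cm^2 = 11.1029 N/cm^2

Answer: 11.1029 N/cm^2


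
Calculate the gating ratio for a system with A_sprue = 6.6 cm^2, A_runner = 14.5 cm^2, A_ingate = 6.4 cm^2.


Sprue:Runner:Ingate = 1 : 14.5/6.6 : 6.4/6.6 = 1:2.20:0.97


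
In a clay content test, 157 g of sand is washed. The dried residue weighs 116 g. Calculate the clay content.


Formula: Clay% = (W_total - W_washed) / W_total * 100
Clay mass = 157 - 116 = 41 g
Clay% = 41 / 157 * 100 = 26.1146%

Answer: 26.1146%


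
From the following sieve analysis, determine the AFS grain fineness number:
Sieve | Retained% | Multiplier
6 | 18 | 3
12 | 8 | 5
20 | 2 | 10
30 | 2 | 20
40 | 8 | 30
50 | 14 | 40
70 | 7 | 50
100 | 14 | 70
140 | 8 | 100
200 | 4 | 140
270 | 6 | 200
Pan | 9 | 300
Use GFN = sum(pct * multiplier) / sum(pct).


Formula: GFN = sum(pct * multiplier) / sum(pct)
sum(pct * multiplier) = 7544
sum(pct) = 100
GFN = 7544 / 100 = 75.44

75.44


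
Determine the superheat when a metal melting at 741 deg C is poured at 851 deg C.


Formula: Superheat = T_pour - T_melt
Superheat = 851 - 741 = 110 deg C

110 deg C


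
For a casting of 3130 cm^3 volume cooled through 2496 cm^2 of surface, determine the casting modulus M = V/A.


Formula: Casting Modulus M = V / A
M = 3130 cm^3 / 2496 cm^2 = 1.2540 cm

1.2540 cm


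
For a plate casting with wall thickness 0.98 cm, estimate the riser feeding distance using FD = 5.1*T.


Formula: FD = 5.1 * T  (riser feeding-distance rule)
FD = 5.1 * 0.98 cm = 4.9980 cm


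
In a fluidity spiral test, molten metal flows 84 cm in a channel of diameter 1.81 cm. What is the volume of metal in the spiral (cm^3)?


Formula: V = pi * (d/2)^2 * L  (cylinder volume)
Radius = 1.81/2 = 0.905 cm
V = pi * 0.905^2 * 84 = 216.1356 cm^3

Answer: 216.1356 cm^3


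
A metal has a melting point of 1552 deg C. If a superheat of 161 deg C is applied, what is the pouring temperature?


Formula: T_pour = T_melt + Superheat
T_pour = 1552 + 161 = 1713 deg C

Answer: 1713 deg C


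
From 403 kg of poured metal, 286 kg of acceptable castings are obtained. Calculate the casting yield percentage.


Formula: Casting Yield = (W_good / W_total) * 100
Yield = (286 kg / 403 kg) * 100 = 70.9677%

Final answer: 70.9677%


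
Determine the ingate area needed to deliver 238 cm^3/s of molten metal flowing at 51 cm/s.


Formula: A_ingate = Q / v  (continuity equation)
A = 238 cm^3/s / 51 cm/s = 4.6667 cm^2

4.6667 cm^2


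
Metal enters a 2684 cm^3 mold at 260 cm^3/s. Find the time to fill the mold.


Formula: t_fill = V_mold / Q_flow
t = 2684 cm^3 / 260 cm^3/s = 10.3231 s


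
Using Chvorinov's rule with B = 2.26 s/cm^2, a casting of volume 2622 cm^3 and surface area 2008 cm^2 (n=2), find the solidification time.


Formula: t_s = B * (V/A)^n  (Chvorinov's rule, n=2)
Modulus M = V/A = 2622/2008 = 1.305777 cm
M^2 = 1.305777^2 = 1.705054 cm^2
t_s = 2.26 * 1.705054 = 3.8534 s

Answer: 3.8534 s


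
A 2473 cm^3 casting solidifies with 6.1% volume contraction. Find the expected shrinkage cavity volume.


Formula: V_shrink = V_casting * shrinkage_pct / 100
V_shrink = 2473 cm^3 * 6.1 / 100 = 150.8530 cm^3

150.8530 cm^3


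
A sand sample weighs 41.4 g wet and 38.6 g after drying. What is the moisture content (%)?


Formula: MC = (W_wet - W_dry) / W_wet * 100
Water mass = 41.4 - 38.6 = 2.8 g
MC = 2.8 / 41.4 * 100 = 6.7633%

6.7633%


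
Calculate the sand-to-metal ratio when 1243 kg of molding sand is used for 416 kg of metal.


Formula: Sand-to-Metal Ratio = W_sand / W_metal
Ratio = 1243 kg / 416 kg = 2.9880


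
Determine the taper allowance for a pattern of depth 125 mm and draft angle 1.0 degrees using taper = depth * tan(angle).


Formula: taper = depth * tan(draft_angle)
tan(1.0 deg) = 0.0174551
taper = 125 mm * 0.0174551 = 2.1819 mm

2.1819 mm


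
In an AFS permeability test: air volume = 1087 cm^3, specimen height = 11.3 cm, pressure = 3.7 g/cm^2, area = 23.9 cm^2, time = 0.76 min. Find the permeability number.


Formula: Permeability Number P = (V * H) / (p * A * t)
Numerator: V * H = 1087 * 11.3 = 12283.1
Denominator: p * A * t = 3.7 * 23.9 * 0.76 = 67.2068
P = 12283.1 / 67.2068 = 182.7657

Final answer: 182.7657


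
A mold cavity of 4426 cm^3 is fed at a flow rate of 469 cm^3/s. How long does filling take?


Formula: t_fill = V_mold / Q_flow
t = 4426 cm^3 / 469 cm^3/s = 9.4371 s


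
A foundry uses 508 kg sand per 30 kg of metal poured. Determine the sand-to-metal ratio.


Formula: Sand-to-Metal Ratio = W_sand / W_metal
Ratio = 508 kg / 30 kg = 16.9333

Answer: 16.9333


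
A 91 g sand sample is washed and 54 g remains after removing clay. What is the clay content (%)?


Formula: Clay% = (W_total - W_washed) / W_total * 100
Clay mass = 91 - 54 = 37 g
Clay% = 37 / 91 * 100 = 40.6593%

Answer: 40.6593%


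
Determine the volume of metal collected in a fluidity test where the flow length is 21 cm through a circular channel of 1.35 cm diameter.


Formula: V = pi * (d/2)^2 * L  (cylinder volume)
Radius = 1.35/2 = 0.675 cm
V = pi * 0.675^2 * 21 = 30.0592 cm^3


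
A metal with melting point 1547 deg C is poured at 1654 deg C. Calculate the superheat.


Formula: Superheat = T_pour - T_melt
Superheat = 1654 - 1547 = 107 deg C

Answer: 107 deg C


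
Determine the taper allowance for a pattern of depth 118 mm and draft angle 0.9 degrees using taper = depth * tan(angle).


Formula: taper = depth * tan(draft_angle)
tan(0.9 deg) = 0.0157093
taper = 118 mm * 0.0157093 = 1.8537 mm

Final answer: 1.8537 mm


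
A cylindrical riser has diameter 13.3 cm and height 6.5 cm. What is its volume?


Formula: V = pi * (D/2)^2 * H  (cylinder volume)
Radius = D/2 = 13.3/2 = 6.65 cm
V = pi * 6.65^2 * 6.5 = 903.0390 cm^3


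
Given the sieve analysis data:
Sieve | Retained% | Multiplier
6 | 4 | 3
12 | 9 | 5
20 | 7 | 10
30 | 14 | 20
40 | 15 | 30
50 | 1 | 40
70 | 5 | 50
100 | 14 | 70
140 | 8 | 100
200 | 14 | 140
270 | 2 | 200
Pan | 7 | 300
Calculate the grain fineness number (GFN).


Formula: GFN = sum(pct * multiplier) / sum(pct)
sum(pct * multiplier) = 7387
sum(pct) = 100
GFN = 7387 / 100 = 73.87

73.87


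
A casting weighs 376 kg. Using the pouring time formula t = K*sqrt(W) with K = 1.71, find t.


Formula: t = K * sqrt(W)
sqrt(W) = sqrt(376) = 19.39072
t = 1.71 * 19.39072 = 33.1581 s


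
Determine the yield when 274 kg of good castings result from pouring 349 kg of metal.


Formula: Casting Yield = (W_good / W_total) * 100
Yield = (274 kg / 349 kg) * 100 = 78.5100%


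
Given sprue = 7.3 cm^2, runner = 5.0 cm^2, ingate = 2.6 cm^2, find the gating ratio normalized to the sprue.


Sprue:Runner:Ingate = 1 : 5.0/7.3 : 2.6/7.3 = 1:0.68:0.36

Final answer: 1:0.68:0.36


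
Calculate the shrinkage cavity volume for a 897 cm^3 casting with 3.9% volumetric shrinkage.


Formula: V_shrink = V_casting * shrinkage_pct / 100
V_shrink = 897 cm^3 * 3.9 / 100 = 34.9830 cm^3


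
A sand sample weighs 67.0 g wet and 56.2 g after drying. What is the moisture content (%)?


Formula: MC = (W_wet - W_dry) / W_wet * 100
Water mass = 67.0 - 56.2 = 10.8 g
MC = 10.8 / 67.0 * 100 = 16.1194%

Final answer: 16.1194%


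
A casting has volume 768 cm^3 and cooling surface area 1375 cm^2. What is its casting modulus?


Formula: Casting Modulus M = V / A
M = 768 cm^3 / 1375 cm^2 = 0.5585 cm

Answer: 0.5585 cm


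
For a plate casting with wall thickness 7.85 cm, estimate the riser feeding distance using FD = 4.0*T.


Formula: FD = 4.0 * T  (riser feeding-distance rule)
FD = 4.0 * 7.85 cm = 31.4000 cm

Final answer: 31.4000 cm


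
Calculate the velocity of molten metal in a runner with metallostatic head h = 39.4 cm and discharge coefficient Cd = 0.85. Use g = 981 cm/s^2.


Formula: v = Cd * sqrt(2 * g * h)  (Torricelli with discharge coefficient)
2*g*h = 2 * 981 * 39.4 = 77302.8 cm^2/s^2
sqrt(77302.8) = 278.03381 cm/s
v = 0.85 * 278.03381 = 236.3287 cm/s

Answer: 236.3287 cm/s


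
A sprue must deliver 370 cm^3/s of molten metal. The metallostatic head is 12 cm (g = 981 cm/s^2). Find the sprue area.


Formula: v = sqrt(2*g*h), A = Q/v
Velocity: v = sqrt(2 * 981 * 12) = sqrt(23544) = 153.4405 cm/s
Sprue area: A = Q / v = 370 / 153.4405 = 2.4114 cm^2


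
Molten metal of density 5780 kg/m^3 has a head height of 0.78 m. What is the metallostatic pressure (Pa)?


Formula: P = rho * g * h
rho * g = 5780 * 9.81 = 56701.8 N/m^3
P = 56701.8 * 0.78 = 44227.4040 Pa

Answer: 44227.4040 Pa


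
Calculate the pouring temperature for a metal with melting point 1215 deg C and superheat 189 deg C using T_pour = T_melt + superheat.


Formula: T_pour = T_melt + Superheat
T_pour = 1215 + 189 = 1404 deg C

Final answer: 1404 deg C


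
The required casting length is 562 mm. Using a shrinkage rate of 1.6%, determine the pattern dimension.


Formula: L_pattern = L_casting * (1 + shrinkage_rate/100)
Shrinkage factor = 1 + 1.6/100 = 1.016
L_pattern = 562 mm * 1.016 = 570.9920 mm

Final answer: 570.9920 mm


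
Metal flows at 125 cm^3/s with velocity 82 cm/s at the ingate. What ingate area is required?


Formula: A_ingate = Q / v  (continuity equation)
A = 125 cm^3/s / 82 cm/s = 1.5244 cm^2

Final answer: 1.5244 cm^2


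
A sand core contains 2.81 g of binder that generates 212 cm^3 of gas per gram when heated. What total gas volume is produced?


Formula: V_gas = W_binder * gas_evolution_rate
V = 2.81 g * 212 cm^3/g = 595.7200 cm^3

595.7200 cm^3


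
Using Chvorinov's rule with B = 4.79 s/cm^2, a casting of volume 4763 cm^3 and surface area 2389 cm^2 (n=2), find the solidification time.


Formula: t_s = B * (V/A)^n  (Chvorinov's rule, n=2)
Modulus M = V/A = 4763/2389 = 1.993721 cm
M^2 = 1.993721^2 = 3.974923 cm^2
t_s = 4.79 * 3.974923 = 19.0399 s

Final answer: 19.0399 s


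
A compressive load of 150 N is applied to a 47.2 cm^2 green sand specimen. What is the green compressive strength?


Formula: Compressive Strength = Force / Area
Strength = 150 N / 47.2 cm^2 = 3.1780 N/cm^2

Final answer: 3.1780 N/cm^2


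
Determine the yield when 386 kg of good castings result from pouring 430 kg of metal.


Formula: Casting Yield = (W_good / W_total) * 100
Yield = (386 kg / 430 kg) * 100 = 89.7674%


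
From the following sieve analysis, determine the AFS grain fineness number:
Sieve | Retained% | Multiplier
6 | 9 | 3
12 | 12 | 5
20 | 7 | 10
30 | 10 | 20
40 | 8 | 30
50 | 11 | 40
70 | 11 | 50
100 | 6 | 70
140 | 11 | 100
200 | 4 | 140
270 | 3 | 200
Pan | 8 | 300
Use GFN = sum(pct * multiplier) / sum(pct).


Formula: GFN = sum(pct * multiplier) / sum(pct)
sum(pct * multiplier) = 6667
sum(pct) = 100
GFN = 6667 / 100 = 66.67

Final answer: 66.67


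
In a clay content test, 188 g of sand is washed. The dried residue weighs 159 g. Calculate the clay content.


Formula: Clay% = (W_total - W_washed) / W_total * 100
Clay mass = 188 - 159 = 29 g
Clay% = 29 / 188 * 100 = 15.4255%

Final answer: 15.4255%


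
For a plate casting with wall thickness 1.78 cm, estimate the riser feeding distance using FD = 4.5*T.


Formula: FD = 4.5 * T  (riser feeding-distance rule)
FD = 4.5 * 1.78 cm = 8.0100 cm


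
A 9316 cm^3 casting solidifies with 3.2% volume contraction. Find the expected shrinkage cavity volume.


Formula: V_shrink = V_casting * shrinkage_pct / 100
V_shrink = 9316 cm^3 * 3.2 / 100 = 298.1120 cm^3

Final answer: 298.1120 cm^3


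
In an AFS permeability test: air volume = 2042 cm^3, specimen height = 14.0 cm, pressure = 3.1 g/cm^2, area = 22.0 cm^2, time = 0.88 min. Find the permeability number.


Formula: Permeability Number P = (V * H) / (p * A * t)
Numerator: V * H = 2042 * 14.0 = 28588.0
Denominator: p * A * t = 3.1 * 22.0 * 0.88 = 60.016
P = 28588.0 / 60.016 = 476.3396

Final answer: 476.3396


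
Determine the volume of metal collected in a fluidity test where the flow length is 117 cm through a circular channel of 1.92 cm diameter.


Formula: V = pi * (d/2)^2 * L  (cylinder volume)
Radius = 1.92/2 = 0.96 cm
V = pi * 0.96^2 * 117 = 338.7491 cm^3


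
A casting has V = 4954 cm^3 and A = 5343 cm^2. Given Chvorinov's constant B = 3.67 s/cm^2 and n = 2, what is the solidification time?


Formula: t_s = B * (V/A)^n  (Chvorinov's rule, n=2)
Modulus M = V/A = 4954/5343 = 0.927194 cm
M^2 = 0.927194^2 = 0.859689 cm^2
t_s = 3.67 * 0.859689 = 3.1551 s

3.1551 s


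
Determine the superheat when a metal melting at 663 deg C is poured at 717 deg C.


Formula: Superheat = T_pour - T_melt
Superheat = 717 - 663 = 54 deg C


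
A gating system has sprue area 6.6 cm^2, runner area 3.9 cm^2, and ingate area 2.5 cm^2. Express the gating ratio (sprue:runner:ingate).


Sprue:Runner:Ingate = 1 : 3.9/6.6 : 2.5/6.6 = 1:0.59:0.38


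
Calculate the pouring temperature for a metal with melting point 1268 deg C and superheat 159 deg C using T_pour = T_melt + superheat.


Formula: T_pour = T_melt + Superheat
T_pour = 1268 + 159 = 1427 deg C


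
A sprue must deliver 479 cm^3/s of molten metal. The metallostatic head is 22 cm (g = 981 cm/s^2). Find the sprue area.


Formula: v = sqrt(2*g*h), A = Q/v
Velocity: v = sqrt(2 * 981 * 22) = sqrt(43164) = 207.7595 cm/s
Sprue area: A = Q / v = 479 / 207.7595 = 2.3056 cm^2

Final answer: 2.3056 cm^2


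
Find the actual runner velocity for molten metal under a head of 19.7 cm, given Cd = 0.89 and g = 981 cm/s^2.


Formula: v = Cd * sqrt(2 * g * h)  (Torricelli with discharge coefficient)
2*g*h = 2 * 981 * 19.7 = 38651.4 cm^2/s^2
sqrt(38651.4) = 196.59959 cm/s
v = 0.89 * 196.59959 = 174.9736 cm/s

174.9736 cm/s


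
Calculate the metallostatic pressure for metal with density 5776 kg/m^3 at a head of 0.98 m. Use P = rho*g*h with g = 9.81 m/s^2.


Formula: P = rho * g * h
rho * g = 5776 * 9.81 = 56662.56 N/m^3
P = 56662.56 * 0.98 = 55529.3088 Pa

55529.3088 Pa


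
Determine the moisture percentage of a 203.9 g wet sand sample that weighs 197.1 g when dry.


Formula: MC = (W_wet - W_dry) / W_wet * 100
Water mass = 203.9 - 197.1 = 6.8 g
MC = 6.8 / 203.9 * 100 = 3.3350%

Answer: 3.3350%


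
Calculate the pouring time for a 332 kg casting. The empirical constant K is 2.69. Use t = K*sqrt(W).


Formula: t = K * sqrt(W)
sqrt(W) = sqrt(332) = 18.22087
t = 2.69 * 18.22087 = 49.0141 s


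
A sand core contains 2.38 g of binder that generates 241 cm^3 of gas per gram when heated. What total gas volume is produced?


Formula: V_gas = W_binder * gas_evolution_rate
V = 2.38 g * 241 cm^3/g = 573.5800 cm^3

Answer: 573.5800 cm^3


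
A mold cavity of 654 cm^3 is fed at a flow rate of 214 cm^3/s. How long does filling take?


Formula: t_fill = V_mold / Q_flow
t = 654 cm^3 / 214 cm^3/s = 3.0561 s


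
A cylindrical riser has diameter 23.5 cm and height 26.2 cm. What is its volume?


Formula: V = pi * (D/2)^2 * H  (cylinder volume)
Radius = D/2 = 23.5/2 = 11.75 cm
V = pi * 11.75^2 * 26.2 = 11363.8868 cm^3

11363.8868 cm^3


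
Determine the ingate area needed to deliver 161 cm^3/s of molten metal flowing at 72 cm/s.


Formula: A_ingate = Q / v  (continuity equation)
A = 161 cm^3/s / 72 cm/s = 2.2361 cm^2

2.2361 cm^2


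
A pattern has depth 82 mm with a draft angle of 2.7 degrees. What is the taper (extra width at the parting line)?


Formula: taper = depth * tan(draft_angle)
tan(2.7 deg) = 0.0471588
taper = 82 mm * 0.0471588 = 3.8670 mm

Answer: 3.8670 mm


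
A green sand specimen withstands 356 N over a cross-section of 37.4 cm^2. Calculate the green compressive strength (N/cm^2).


Formula: Compressive Strength = Force / Area
Strength = 356 N / 37.4 cm^2 = 9.5187 N/cm^2

Answer: 9.5187 N/cm^2


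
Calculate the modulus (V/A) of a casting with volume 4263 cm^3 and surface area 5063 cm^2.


Formula: Casting Modulus M = V / A
M = 4263 cm^3 / 5063 cm^2 = 0.8420 cm

Final answer: 0.8420 cm


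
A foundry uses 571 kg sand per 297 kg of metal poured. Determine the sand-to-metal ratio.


Formula: Sand-to-Metal Ratio = W_sand / W_metal
Ratio = 571 kg / 297 kg = 1.9226


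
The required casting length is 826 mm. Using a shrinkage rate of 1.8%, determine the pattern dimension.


Formula: L_pattern = L_casting * (1 + shrinkage_rate/100)
Shrinkage factor = 1 + 1.8/100 = 1.018
L_pattern = 826 mm * 1.018 = 840.8680 mm

840.8680 mm


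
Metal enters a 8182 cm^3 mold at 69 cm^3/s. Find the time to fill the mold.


Formula: t_fill = V_mold / Q_flow
t = 8182 cm^3 / 69 cm^3/s = 118.5797 s

Answer: 118.5797 s


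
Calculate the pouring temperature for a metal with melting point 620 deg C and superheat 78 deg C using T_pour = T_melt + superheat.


Formula: T_pour = T_melt + Superheat
T_pour = 620 + 78 = 698 deg C

Final answer: 698 deg C


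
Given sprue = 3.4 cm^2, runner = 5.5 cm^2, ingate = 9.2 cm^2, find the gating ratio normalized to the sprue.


Sprue:Runner:Ingate = 1 : 5.5/3.4 : 9.2/3.4 = 1:1.62:2.71

Answer: 1:1.62:2.71


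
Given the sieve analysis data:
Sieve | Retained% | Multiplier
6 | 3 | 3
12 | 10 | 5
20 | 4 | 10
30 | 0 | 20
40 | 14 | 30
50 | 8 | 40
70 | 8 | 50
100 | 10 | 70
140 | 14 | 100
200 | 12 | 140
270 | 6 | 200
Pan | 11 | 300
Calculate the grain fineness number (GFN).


Formula: GFN = sum(pct * multiplier) / sum(pct)
sum(pct * multiplier) = 9519
sum(pct) = 100
GFN = 9519 / 100 = 95.19

Answer: 95.19
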